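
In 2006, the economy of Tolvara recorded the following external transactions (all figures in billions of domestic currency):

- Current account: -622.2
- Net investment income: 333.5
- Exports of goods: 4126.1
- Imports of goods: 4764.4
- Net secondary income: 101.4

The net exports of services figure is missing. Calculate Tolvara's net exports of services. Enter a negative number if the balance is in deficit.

Current account = goods balance + services balance + net primary income + net secondary income
Sum of the known components = -203.4
Net exports of services = CA - (known components) = -622.2 - (-203.4) = -418.8

-418.8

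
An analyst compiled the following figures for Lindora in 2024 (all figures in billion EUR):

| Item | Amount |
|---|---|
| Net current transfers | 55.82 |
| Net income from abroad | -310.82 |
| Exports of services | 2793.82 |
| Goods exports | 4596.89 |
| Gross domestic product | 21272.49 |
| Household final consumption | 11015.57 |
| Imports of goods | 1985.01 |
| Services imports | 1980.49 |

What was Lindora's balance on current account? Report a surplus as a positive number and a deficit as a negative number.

Goods balance = 4596.89 - 1985.01 = 2611.88
Services balance = 2793.82 - 1980.49 = 813.33
Trade balance (goods + services) = 2611.88 + 813.33 = 3425.21
Net primary income = -310.82
Net secondary income = 55.82
Current account = 3425.21 + (-310.82) + 55.82 = 3170.21

3170.21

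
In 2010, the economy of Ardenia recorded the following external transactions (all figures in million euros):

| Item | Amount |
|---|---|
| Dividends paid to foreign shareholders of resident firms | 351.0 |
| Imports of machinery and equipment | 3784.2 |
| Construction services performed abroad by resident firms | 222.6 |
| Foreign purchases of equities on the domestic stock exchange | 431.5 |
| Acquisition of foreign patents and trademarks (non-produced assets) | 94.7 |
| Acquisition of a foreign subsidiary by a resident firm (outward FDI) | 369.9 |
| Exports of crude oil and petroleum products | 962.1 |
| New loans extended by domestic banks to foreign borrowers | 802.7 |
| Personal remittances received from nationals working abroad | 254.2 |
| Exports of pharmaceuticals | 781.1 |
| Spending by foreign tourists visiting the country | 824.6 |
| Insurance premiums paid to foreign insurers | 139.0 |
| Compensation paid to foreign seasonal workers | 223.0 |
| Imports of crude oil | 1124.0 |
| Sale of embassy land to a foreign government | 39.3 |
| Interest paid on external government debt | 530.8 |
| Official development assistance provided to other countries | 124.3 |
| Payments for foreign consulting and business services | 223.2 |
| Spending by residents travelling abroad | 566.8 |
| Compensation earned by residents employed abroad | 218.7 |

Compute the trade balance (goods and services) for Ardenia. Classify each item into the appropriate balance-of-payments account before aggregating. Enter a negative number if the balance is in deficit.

-3046.8

Goods: 781.1 - 3784.2 + 962.1 - 1124.0 = -3165.0
Services: 222.6 - 223.2 - 566.8 + 824.6 - 139.0 = 118.2
Trade balance = -3165.0 + 118.2 = -3046.8
(Excluded from the trade balance — primary income: dividends paid to foreign shareholders of resident firms 351.0, compensation paid to foreign seasonal workers 223.0, interest paid on external government debt 530.8, compensation earned by residents employed abroad 218.7; financial account: foreign purchases of equities on the domestic stock exchange 431.5, acquisition of a foreign subsidiary by a resident firm (outward FDI) 369.9, new loans extended by domestic banks to foreign borrowers 802.7; capital account: acquisition of foreign patents and trademarks (non-produced assets) 94.7, sale of embassy land to a foreign government 39.3; secondary income: personal remittances received from nationals working abroad 254.2, official development assistance provided to other countries 124.3.)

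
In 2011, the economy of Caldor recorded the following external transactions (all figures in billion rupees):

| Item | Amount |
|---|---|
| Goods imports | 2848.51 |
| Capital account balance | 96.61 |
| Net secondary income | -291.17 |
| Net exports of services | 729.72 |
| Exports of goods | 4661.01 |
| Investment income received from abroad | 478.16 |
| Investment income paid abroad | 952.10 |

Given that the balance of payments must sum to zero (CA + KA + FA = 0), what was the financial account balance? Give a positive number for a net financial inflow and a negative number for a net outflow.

Goods balance = 4661.01 - 2848.51 = 1812.50
Services balance = 729.72
Trade balance (goods + services) = 1812.50 + 729.72 = 2542.22
Net primary income = 478.16 - 952.10 = -473.94
Net secondary income = -291.17
Current account = 2542.22 + (-473.94) + (-291.17) = 1777.11
Financial account = -(1777.11 + 96.61) = -1873.72

-1873.72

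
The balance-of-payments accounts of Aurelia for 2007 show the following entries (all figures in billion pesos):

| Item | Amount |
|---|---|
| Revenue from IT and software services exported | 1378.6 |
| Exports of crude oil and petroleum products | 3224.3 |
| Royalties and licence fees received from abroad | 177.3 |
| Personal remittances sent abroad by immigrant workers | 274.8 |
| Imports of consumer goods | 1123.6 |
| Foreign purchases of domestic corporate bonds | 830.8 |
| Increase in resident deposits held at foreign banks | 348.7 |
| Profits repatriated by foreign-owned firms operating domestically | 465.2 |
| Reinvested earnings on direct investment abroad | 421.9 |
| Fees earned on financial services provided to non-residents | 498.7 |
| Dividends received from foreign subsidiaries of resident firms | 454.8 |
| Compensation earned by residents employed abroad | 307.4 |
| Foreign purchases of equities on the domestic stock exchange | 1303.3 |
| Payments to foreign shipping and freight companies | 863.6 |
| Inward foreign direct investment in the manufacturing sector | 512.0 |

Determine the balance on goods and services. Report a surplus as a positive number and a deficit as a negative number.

Goods: -1123.6 + 3224.3 = 2100.7
Services: 498.7 - 863.6 + 1378.6 + 177.3 = 1191.0
Trade balance = 2100.7 + 1191.0 = 3291.7
(Excluded from the trade balance — secondary income: personal remittances sent abroad by immigrant workers 274.8; financial account: foreign purchases of domestic corporate bonds 830.8, increase in resident deposits held at foreign banks 348.7, foreign purchases of equities on the domestic stock exchange 1303.3, inward foreign direct investment in the manufacturing sector 512.0; primary income: profits repatriated by foreign-owned firms operating domestically 465.2, reinvested earnings on direct investment abroad 421.9, dividends received from foreign subsidiaries of resident firms 454.8, compensation earned by residents employed abroad 307.4.)

3291.7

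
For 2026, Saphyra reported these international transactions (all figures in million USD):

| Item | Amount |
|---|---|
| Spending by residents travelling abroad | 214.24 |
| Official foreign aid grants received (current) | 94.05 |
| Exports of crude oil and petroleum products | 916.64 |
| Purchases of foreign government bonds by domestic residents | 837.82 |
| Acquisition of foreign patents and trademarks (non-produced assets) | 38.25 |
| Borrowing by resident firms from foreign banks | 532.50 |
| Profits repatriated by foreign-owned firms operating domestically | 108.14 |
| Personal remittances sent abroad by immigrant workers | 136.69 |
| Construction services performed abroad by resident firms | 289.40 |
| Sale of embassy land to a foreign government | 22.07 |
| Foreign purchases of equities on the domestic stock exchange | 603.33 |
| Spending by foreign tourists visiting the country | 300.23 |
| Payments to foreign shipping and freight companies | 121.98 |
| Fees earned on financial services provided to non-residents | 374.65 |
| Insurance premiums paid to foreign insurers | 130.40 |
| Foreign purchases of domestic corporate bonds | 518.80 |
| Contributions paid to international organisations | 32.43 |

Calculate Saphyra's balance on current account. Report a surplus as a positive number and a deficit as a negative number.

Goods: 916.64
Services: 300.23 - 214.24 - 121.98 + 374.65 + 289.40 - 130.40 = 497.66
Primary income: -108.14
Secondary income: -32.43 - 136.69 + 94.05 = -75.07
Current account = 916.64 + 497.66 + (-108.14) + (-75.07) = 1231.09
(Excluded from the current account — financial account: purchases of foreign government bonds by domestic residents 837.82, borrowing by resident firms from foreign banks 532.50, foreign purchases of equities on the domestic stock exchange 603.33, foreign purchases of domestic corporate bonds 518.80; capital account: acquisition of foreign patents and trademarks (non-produced assets) 38.25, sale of embassy land to a foreign government 22.07.)

1231.09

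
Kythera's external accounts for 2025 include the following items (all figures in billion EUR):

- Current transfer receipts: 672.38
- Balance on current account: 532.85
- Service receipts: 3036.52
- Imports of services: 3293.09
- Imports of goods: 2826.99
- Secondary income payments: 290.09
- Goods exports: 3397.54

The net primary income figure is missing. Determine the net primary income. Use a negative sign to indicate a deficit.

Current account = goods balance + services balance + net primary income + net secondary income
Sum of the known components = 696.27
Net primary income = CA - (known components) = 532.85 - 696.27 = -163.42

-163.42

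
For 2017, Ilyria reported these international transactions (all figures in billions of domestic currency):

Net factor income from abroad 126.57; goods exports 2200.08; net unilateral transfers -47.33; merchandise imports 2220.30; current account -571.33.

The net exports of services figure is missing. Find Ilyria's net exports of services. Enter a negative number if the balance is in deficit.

Current account = goods balance + services balance + net primary income + net secondary income
Sum of the known components = 59.02
Net exports of services = CA - (known components) = -571.33 - 59.02 = -630.35

-630.35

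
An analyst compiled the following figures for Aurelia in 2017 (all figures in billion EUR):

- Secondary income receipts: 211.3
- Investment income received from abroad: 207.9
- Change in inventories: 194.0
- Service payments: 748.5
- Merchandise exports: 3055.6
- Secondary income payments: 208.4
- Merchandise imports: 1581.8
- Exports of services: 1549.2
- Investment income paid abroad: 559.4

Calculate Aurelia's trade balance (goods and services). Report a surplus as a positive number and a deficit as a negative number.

Goods balance = 3055.6 - 1581.8 = 1473.8
Services balance = 1549.2 - 748.5 = 800.7
Trade balance (goods + services) = 1473.8 + 800.7 = 2274.5

2274.5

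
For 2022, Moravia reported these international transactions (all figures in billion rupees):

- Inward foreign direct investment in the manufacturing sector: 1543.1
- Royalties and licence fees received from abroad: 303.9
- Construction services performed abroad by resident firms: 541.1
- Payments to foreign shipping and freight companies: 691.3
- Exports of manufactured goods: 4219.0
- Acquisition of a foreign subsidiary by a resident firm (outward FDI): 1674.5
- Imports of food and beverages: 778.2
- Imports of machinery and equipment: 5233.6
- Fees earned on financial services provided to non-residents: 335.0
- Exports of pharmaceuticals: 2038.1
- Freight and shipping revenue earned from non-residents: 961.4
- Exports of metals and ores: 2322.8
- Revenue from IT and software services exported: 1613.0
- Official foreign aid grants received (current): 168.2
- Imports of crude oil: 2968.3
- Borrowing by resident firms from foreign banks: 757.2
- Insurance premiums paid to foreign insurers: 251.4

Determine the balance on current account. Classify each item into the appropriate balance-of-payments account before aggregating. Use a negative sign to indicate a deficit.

2579.7

Goods: -2968.3 - 5233.6 + 2322.8 - 778.2 + 2038.1 + 4219.0 = -400.2
Services: 303.9 + 1613.0 + 961.4 - 691.3 + 541.1 - 251.4 + 335.0 = 2811.7
Secondary income: 168.2
Current account = (-400.2) + 2811.7 + 168.2 = 2579.7
(Excluded from the current account — financial account: inward foreign direct investment in the manufacturing sector 1543.1, acquisition of a foreign subsidiary by a resident firm (outward FDI) 1674.5, borrowing by resident firms from foreign banks 757.2.)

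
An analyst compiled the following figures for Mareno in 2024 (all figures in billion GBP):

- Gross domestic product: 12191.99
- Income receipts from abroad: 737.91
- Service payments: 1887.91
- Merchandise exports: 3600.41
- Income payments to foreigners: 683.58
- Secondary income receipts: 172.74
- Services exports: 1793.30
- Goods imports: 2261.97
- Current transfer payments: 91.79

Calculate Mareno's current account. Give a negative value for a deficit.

Goods balance = 3600.41 - 2261.97 = 1338.44
Services balance = 1793.30 - 1887.91 = -94.61
Trade balance (goods + services) = 1338.44 + (-94.61) = 1243.83
Net primary income = 737.91 - 683.58 = 54.33
Net secondary income = 172.74 - 91.79 = 80.95
Current account = 1243.83 + 54.33 + 80.95 = 1379.11

1379.11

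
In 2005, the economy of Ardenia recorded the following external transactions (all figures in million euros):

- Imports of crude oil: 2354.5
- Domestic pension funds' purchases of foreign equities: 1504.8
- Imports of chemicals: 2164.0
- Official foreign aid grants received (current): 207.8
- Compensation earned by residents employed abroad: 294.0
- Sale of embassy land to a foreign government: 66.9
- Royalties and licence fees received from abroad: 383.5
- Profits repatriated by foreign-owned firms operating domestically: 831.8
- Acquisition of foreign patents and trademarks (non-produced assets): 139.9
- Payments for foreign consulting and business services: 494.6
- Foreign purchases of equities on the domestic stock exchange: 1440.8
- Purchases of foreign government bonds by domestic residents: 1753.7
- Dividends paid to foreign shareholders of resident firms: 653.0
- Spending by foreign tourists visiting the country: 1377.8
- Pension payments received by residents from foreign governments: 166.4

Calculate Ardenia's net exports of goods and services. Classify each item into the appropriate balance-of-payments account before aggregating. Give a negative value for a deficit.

-3251.8

Goods: -2164.0 - 2354.5 = -4518.5
Services: -494.6 + 383.5 + 1377.8 = 1266.7
Trade balance = -4518.5 + 1266.7 = -3251.8
(Excluded from the trade balance — financial account: domestic pension funds' purchases of foreign equities 1504.8, foreign purchases of equities on the domestic stock exchange 1440.8, purchases of foreign government bonds by domestic residents 1753.7; secondary income: official foreign aid grants received (current) 207.8, pension payments received by residents from foreign governments 166.4; primary income: compensation earned by residents employed abroad 294.0, profits repatriated by foreign-owned firms operating domestically 831.8, dividends paid to foreign shareholders of resident firms 653.0; capital account: sale of embassy land to a foreign government 66.9, acquisition of foreign patents and trademarks (non-produced assets) 139.9.)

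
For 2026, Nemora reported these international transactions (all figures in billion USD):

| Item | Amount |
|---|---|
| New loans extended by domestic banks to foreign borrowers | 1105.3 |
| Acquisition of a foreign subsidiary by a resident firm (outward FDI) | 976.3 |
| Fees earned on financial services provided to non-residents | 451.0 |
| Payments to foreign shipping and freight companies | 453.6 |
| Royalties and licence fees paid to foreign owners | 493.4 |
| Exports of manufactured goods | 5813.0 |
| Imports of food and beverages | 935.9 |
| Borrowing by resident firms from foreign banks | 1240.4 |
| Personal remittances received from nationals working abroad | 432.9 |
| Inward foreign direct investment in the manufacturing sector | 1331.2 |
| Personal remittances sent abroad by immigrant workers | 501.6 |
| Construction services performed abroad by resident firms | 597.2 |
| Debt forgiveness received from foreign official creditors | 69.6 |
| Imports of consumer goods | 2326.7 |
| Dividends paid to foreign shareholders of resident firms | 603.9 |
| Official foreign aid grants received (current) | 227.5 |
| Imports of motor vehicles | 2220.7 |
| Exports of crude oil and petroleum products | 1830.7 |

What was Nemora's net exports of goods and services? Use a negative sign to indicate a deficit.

2261.6

Goods: 1830.7 - 2326.7 - 2220.7 - 935.9 + 5813.0 = 2160.4
Services: 597.2 - 453.6 - 493.4 + 451.0 = 101.2
Trade balance = 2160.4 + 101.2 = 2261.6
(Excluded from the trade balance — financial account: new loans extended by domestic banks to foreign borrowers 1105.3, acquisition of a foreign subsidiary by a resident firm (outward FDI) 976.3, borrowing by resident firms from foreign banks 1240.4, inward foreign direct investment in the manufacturing sector 1331.2; secondary income: personal remittances received from nationals working abroad 432.9, personal remittances sent abroad by immigrant workers 501.6, official foreign aid grants received (current) 227.5; capital account: debt forgiveness received from foreign official creditors 69.6; primary income: dividends paid to foreign shareholders of resident firms 603.9.)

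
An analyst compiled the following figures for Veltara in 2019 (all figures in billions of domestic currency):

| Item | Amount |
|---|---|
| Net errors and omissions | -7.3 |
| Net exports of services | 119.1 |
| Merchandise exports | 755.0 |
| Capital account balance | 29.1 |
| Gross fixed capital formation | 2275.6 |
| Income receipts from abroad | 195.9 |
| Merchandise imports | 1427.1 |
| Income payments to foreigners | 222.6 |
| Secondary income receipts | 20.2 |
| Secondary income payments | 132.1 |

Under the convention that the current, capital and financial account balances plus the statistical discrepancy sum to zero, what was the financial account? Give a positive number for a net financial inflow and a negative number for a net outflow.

669.8

Goods balance = 755.0 - 1427.1 = -672.1
Services balance = 119.1
Trade balance (goods + services) = -672.1 + 119.1 = -553.0
Net primary income = 195.9 - 222.6 = -26.7
Net secondary income = 20.2 - 132.1 = -111.9
Current account = -553.0 + (-26.7) + (-111.9) = -691.6
Financial account = -(-691.6 + 29.1 + (-7.3)) = 669.8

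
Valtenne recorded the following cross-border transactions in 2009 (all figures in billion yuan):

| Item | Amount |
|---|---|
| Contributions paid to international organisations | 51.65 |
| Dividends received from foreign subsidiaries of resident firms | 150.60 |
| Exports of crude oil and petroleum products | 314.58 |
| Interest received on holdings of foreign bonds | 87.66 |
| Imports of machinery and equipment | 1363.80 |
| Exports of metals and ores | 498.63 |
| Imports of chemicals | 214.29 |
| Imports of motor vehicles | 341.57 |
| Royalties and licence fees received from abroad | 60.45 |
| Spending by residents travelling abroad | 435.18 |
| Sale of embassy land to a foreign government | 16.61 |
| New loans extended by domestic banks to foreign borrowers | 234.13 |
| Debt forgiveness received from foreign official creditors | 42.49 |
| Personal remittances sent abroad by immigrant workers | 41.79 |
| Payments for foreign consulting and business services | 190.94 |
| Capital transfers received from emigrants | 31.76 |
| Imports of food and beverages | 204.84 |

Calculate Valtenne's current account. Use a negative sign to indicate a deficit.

Goods: 314.58 - 341.57 - 204.84 - 1363.80 - 214.29 + 498.63 = -1311.29
Services: 60.45 - 190.94 - 435.18 = -565.67
Primary income: 87.66 + 150.60 = 238.26
Secondary income: -51.65 - 41.79 = -93.44
Current account = (-1311.29) + (-565.67) + 238.26 + (-93.44) = -1732.14
(Excluded from the current account — capital account: sale of embassy land to a foreign government 16.61, debt forgiveness received from foreign official creditors 42.49, capital transfers received from emigrants 31.76; financial account: new loans extended by domestic banks to foreign borrowers 234.13.)

-1732.14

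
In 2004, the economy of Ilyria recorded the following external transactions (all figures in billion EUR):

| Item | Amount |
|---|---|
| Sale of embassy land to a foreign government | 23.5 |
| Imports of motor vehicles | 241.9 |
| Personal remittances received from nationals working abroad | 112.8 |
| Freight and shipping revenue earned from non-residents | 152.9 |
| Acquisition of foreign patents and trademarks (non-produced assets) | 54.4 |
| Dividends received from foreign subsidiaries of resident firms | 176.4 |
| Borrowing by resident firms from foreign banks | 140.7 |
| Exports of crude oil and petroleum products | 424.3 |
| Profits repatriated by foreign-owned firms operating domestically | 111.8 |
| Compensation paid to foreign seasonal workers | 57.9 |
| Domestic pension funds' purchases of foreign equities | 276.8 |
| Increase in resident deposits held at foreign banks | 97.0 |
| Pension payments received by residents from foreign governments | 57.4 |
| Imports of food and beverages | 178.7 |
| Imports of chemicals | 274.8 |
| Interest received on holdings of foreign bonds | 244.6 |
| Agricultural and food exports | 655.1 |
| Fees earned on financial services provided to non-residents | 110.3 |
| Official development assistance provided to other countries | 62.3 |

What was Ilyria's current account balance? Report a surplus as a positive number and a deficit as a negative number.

1006.4

Goods: -241.9 - 274.8 + 655.1 - 178.7 + 424.3 = 384.0
Services: 110.3 + 152.9 = 263.2
Primary income: 176.4 - 111.8 + 244.6 - 57.9 = 251.3
Secondary income: -62.3 + 57.4 + 112.8 = 107.9
Current account = 384.0 + 263.2 + 251.3 + 107.9 = 1006.4
(Excluded from the current account — capital account: sale of embassy land to a foreign government 23.5, acquisition of foreign patents and trademarks (non-produced assets) 54.4; financial account: borrowing by resident firms from foreign banks 140.7, domestic pension funds' purchases of foreign equities 276.8, increase in resident deposits held at foreign banks 97.0.)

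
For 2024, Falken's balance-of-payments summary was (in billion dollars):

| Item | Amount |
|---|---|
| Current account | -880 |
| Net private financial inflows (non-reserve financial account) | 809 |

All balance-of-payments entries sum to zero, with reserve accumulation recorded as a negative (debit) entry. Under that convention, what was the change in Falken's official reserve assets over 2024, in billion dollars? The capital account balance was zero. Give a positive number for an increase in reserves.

-71

Official reserve transactions balance = -((-880) + 809) = 71
An accumulation of reserves is recorded as a debit (negative entry), so the change in the stock of reserves is the negative of that balance.
Change in official reserves = -(71) = -71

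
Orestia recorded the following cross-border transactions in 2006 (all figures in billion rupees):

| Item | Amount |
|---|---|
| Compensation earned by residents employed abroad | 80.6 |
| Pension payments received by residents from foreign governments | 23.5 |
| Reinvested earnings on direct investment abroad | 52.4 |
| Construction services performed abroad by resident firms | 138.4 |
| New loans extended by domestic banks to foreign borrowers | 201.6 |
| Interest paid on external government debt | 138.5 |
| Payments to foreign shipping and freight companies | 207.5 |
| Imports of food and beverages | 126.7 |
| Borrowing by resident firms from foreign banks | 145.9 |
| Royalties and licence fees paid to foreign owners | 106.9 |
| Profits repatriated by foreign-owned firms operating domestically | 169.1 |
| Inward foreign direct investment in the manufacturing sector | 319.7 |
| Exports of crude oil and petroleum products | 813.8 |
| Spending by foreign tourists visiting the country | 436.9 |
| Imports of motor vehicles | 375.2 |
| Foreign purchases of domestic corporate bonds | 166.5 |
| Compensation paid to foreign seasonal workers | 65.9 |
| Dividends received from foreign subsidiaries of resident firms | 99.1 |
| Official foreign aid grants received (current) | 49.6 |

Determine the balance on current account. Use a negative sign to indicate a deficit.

504.5

Goods: -375.2 + 813.8 - 126.7 = 311.9
Services: 436.9 - 106.9 - 207.5 + 138.4 = 260.9
Primary income: 80.6 - 169.1 + 99.1 - 138.5 - 65.9 + 52.4 = -141.4
Secondary income: 49.6 + 23.5 = 73.1
Current account = 311.9 + 260.9 + (-141.4) + 73.1 = 504.5
(Excluded from the current account — financial account: new loans extended by domestic banks to foreign borrowers 201.6, borrowing by resident firms from foreign banks 145.9, inward foreign direct investment in the manufacturing sector 319.7, foreign purchases of domestic corporate bonds 166.5.)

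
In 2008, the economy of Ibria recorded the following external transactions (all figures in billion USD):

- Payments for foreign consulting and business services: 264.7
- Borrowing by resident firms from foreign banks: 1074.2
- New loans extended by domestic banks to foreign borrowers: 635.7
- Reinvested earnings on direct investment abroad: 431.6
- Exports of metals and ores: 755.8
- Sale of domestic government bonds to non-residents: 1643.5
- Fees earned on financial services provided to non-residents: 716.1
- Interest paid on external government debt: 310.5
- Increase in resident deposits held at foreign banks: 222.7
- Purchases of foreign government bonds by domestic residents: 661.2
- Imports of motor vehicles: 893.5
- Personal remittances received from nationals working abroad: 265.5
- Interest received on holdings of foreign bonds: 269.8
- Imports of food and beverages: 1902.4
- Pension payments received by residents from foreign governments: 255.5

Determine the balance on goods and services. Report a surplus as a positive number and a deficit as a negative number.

Goods: 755.8 - 893.5 - 1902.4 = -2040.1
Services: 716.1 - 264.7 = 451.4
Trade balance = -2040.1 + 451.4 = -1588.7
(Excluded from the trade balance — financial account: borrowing by resident firms from foreign banks 1074.2, new loans extended by domestic banks to foreign borrowers 635.7, sale of domestic government bonds to non-residents 1643.5, increase in resident deposits held at foreign banks 222.7, purchases of foreign government bonds by domestic residents 661.2; primary income: reinvested earnings on direct investment abroad 431.6, interest paid on external government debt 310.5, interest received on holdings of foreign bonds 269.8; secondary income: personal remittances received from nationals working abroad 265.5, pension payments received by residents from foreign governments 255.5.)

-1588.7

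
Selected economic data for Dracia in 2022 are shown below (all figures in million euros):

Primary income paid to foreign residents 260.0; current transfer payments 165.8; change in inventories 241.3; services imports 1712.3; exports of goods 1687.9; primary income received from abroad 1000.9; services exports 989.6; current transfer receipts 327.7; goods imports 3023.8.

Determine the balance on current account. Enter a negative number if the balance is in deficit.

-1155.8

Goods balance = 1687.9 - 3023.8 = -1335.9
Services balance = 989.6 - 1712.3 = -722.7
Trade balance (goods + services) = -1335.9 + (-722.7) = -2058.6
Net primary income = 1000.9 - 260.0 = 740.9
Net secondary income = 327.7 - 165.8 = 161.9
Current account = -2058.6 + 740.9 + 161.9 = -1155.8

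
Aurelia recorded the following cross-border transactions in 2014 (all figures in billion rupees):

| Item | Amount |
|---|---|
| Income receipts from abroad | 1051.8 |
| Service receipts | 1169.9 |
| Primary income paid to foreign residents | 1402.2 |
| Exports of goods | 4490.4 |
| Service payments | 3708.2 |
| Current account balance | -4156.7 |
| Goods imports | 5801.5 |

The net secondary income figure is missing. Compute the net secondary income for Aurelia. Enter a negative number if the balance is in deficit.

Current account = goods balance + services balance + net primary income + net secondary income
Sum of the known components = -4199.8
Net secondary income = CA - (known components) = -4156.7 - (-4199.8) = 43.1

43.1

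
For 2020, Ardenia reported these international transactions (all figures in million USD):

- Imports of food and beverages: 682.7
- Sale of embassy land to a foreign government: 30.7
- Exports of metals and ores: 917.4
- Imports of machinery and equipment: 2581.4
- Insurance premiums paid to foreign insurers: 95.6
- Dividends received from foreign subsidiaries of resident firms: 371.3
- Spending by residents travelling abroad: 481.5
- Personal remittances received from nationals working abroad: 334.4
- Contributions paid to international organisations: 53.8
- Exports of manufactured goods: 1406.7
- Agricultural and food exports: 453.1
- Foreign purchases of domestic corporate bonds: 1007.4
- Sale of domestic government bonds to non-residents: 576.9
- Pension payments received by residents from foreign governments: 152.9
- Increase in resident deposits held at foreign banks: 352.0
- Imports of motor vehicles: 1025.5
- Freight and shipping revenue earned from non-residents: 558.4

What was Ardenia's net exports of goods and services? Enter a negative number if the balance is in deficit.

Goods: 1406.7 - 2581.4 + 453.1 - 1025.5 + 917.4 - 682.7 = -1512.4
Services: 558.4 - 95.6 - 481.5 = -18.7
Trade balance = -1512.4 + (-18.7) = -1531.1
(Excluded from the trade balance — capital account: sale of embassy land to a foreign government 30.7; primary income: dividends received from foreign subsidiaries of resident firms 371.3; secondary income: personal remittances received from nationals working abroad 334.4, contributions paid to international organisations 53.8, pension payments received by residents from foreign governments 152.9; financial account: foreign purchases of domestic corporate bonds 1007.4, sale of domestic government bonds to non-residents 576.9, increase in resident deposits held at foreign banks 352.0.)

-1531.1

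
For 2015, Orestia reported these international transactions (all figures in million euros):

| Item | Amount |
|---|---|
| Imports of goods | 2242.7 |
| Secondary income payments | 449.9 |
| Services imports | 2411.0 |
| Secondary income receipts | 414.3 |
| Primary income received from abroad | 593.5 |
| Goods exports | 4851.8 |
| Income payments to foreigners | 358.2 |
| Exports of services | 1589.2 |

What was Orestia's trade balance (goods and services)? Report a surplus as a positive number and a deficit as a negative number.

Goods balance = 4851.8 - 2242.7 = 2609.1
Services balance = 1589.2 - 2411.0 = -821.8
Trade balance (goods + services) = 2609.1 + (-821.8) = 1787.3

1787.3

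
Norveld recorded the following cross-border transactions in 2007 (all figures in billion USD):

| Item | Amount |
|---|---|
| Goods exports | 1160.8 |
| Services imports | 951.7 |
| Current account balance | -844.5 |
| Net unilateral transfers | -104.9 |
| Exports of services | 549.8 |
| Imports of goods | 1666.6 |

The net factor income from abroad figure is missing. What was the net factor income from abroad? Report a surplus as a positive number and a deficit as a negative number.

168.1

Current account = goods balance + services balance + net primary income + net secondary income
Sum of the known components = -1012.6
Net factor income from abroad = CA - (known components) = -844.5 - (-1012.6) = 168.1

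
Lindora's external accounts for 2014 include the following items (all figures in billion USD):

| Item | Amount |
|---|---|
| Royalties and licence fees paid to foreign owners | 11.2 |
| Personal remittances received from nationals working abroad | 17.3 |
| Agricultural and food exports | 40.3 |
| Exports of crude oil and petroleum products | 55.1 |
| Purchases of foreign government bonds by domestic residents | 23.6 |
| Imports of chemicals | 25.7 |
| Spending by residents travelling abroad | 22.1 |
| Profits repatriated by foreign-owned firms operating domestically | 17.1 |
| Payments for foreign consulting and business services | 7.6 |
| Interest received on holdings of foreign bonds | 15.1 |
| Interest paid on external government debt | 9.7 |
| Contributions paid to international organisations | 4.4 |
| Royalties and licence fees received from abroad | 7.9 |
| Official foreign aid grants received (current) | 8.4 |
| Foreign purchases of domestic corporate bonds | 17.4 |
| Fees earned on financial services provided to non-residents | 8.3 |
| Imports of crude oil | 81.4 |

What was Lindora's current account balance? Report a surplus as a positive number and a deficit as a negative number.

Goods: -25.7 - 81.4 + 40.3 + 55.1 = -11.7
Services: 7.9 - 22.1 - 7.6 + 8.3 - 11.2 = -24.7
Primary income: 15.1 - 9.7 - 17.1 = -11.7
Secondary income: 8.4 + 17.3 - 4.4 = 21.3
Current account = (-11.7) + (-24.7) + (-11.7) + 21.3 = -26.8
(Excluded from the current account — financial account: purchases of foreign government bonds by domestic residents 23.6, foreign purchases of domestic corporate bonds 17.4.)

-26.8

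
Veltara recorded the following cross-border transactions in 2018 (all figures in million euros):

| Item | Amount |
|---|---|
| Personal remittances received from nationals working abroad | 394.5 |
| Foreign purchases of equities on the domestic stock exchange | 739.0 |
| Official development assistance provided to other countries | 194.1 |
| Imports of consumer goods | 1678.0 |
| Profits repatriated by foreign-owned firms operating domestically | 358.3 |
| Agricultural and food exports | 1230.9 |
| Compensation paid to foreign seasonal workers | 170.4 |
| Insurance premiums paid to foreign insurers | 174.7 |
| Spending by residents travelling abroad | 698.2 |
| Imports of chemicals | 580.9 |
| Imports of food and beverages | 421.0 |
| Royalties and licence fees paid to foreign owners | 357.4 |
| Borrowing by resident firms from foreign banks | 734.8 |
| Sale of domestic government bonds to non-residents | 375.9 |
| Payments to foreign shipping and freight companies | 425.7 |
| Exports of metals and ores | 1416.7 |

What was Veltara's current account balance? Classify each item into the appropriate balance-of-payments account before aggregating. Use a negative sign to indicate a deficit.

Goods: -1678.0 + 1230.9 + 1416.7 - 580.9 - 421.0 = -32.3
Services: -698.2 - 425.7 - 357.4 - 174.7 = -1656.0
Primary income: -170.4 - 358.3 = -528.7
Secondary income: 394.5 - 194.1 = 200.4
Current account = (-32.3) + (-1656.0) + (-528.7) + 200.4 = -2016.6
(Excluded from the current account — financial account: foreign purchases of equities on the domestic stock exchange 739.0, borrowing by resident firms from foreign banks 734.8, sale of domestic government bonds to non-residents 375.9.)

-2016.6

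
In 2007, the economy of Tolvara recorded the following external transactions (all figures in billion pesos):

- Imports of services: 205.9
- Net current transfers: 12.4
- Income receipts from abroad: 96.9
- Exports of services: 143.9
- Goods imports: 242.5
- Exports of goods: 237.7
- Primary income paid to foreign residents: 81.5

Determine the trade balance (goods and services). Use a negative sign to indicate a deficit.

Goods balance = 237.7 - 242.5 = -4.8
Services balance = 143.9 - 205.9 = -62.0
Trade balance (goods + services) = -4.8 + (-62.0) = -66.8

-66.8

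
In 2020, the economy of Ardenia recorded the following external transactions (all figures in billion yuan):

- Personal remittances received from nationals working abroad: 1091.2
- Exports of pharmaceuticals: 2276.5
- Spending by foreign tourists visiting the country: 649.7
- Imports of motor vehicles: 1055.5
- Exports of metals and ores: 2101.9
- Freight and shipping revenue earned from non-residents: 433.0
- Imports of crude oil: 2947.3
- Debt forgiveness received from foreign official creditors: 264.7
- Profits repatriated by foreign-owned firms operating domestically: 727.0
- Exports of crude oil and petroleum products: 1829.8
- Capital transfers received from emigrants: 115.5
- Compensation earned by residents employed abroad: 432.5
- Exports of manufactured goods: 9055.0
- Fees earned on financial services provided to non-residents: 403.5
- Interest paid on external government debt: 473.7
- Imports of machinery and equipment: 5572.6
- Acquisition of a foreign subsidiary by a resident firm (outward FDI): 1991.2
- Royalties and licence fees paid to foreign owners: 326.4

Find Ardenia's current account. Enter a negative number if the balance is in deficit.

7170.6

Goods: 1829.8 + 9055.0 + 2276.5 - 1055.5 - 2947.3 - 5572.6 + 2101.9 = 5687.8
Services: 403.5 - 326.4 + 649.7 + 433.0 = 1159.8
Primary income: -727.0 + 432.5 - 473.7 = -768.2
Secondary income: 1091.2
Current account = 5687.8 + 1159.8 + (-768.2) + 1091.2 = 7170.6
(Excluded from the current account — capital account: debt forgiveness received from foreign official creditors 264.7, capital transfers received from emigrants 115.5; financial account: acquisition of a foreign subsidiary by a resident firm (outward FDI) 1991.2.)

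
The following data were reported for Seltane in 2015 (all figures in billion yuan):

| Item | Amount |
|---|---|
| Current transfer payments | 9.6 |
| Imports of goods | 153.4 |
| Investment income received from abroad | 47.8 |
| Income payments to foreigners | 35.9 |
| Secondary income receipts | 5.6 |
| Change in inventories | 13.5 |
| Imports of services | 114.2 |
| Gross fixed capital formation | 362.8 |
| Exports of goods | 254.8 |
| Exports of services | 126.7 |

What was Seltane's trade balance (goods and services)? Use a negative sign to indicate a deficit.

113.9

Goods balance = 254.8 - 153.4 = 101.4
Services balance = 126.7 - 114.2 = 12.5
Trade balance (goods + services) = 101.4 + 12.5 = 113.9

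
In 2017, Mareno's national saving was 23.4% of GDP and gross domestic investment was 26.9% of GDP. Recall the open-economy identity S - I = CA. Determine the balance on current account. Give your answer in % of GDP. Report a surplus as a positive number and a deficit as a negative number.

-3.5

CA = S - I = 23.4 - 26.9 = -3.5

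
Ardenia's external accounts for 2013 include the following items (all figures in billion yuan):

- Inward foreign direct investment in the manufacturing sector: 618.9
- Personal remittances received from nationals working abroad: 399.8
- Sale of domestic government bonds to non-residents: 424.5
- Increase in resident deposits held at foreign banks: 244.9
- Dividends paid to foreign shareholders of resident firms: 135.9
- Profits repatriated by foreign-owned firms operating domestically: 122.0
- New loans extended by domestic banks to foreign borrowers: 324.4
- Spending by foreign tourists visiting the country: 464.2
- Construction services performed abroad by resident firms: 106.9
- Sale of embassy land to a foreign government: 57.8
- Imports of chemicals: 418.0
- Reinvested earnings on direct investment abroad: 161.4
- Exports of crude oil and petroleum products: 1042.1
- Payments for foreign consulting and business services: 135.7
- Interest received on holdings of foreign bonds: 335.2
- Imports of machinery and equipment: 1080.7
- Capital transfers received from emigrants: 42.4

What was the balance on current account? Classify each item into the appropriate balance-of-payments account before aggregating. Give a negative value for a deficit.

617.3

Goods: -418.0 - 1080.7 + 1042.1 = -456.6
Services: -135.7 + 106.9 + 464.2 = 435.4
Primary income: -135.9 + 335.2 + 161.4 - 122.0 = 238.7
Secondary income: 399.8
Current account = (-456.6) + 435.4 + 238.7 + 399.8 = 617.3
(Excluded from the current account — financial account: inward foreign direct investment in the manufacturing sector 618.9, sale of domestic government bonds to non-residents 424.5, increase in resident deposits held at foreign banks 244.9, new loans extended by domestic banks to foreign borrowers 324.4; capital account: sale of embassy land to a foreign government 57.8, capital transfers received from emigrants 42.4.)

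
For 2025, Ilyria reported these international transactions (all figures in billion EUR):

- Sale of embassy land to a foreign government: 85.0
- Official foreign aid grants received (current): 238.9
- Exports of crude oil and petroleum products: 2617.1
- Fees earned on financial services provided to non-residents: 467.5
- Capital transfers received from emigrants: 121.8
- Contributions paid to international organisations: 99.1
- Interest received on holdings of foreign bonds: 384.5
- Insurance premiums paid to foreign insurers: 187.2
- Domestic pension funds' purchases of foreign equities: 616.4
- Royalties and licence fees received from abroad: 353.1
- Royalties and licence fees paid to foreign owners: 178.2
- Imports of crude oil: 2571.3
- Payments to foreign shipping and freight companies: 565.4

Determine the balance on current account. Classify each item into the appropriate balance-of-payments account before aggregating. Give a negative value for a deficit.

459.9

Goods: -2571.3 + 2617.1 = 45.8
Services: -565.4 + 467.5 + 353.1 - 178.2 - 187.2 = -110.2
Primary income: 384.5
Secondary income: -99.1 + 238.9 = 139.8
Current account = 45.8 + (-110.2) + 384.5 + 139.8 = 459.9
(Excluded from the current account — capital account: sale of embassy land to a foreign government 85.0, capital transfers received from emigrants 121.8; financial account: domestic pension funds' purchases of foreign equities 616.4.)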